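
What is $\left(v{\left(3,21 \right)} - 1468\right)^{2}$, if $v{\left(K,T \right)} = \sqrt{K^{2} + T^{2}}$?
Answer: $2155474 - 44040 \sqrt{2} \approx 2.0932 \cdot 10^{6}$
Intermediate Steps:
$\left(v{\left(3,21 \right)} - 1468\right)^{2} = \left(\sqrt{3^{2} + 21^{2}} - 1468\right)^{2} = \left(\sqrt{9 + 441} - 1468\right)^{2} = \left(\sqrt{450} - 1468\right)^{2} = \left(15 \sqrt{2} - 1468\right)^{2} = \left(-1468 + 15 \sqrt{2}\right)^{2}$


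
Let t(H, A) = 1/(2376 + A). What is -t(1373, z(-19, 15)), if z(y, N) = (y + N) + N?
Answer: -1/2387 ≈ -0.00041894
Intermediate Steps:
z(y, N) = y + 2*N (z(y, N) = (N + y) + N = y + 2*N)
-t(1373, z(-19, 15)) = -1/(2376 + (-19 + 2*15)) = -1/(2376 + (-19 + 30)) = -1/(2376 + 11) = -1/2387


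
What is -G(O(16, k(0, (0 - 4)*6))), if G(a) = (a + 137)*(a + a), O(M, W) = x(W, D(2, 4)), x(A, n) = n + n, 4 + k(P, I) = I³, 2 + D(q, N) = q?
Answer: 0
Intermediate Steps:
D(q, N) = -2 + q
k(P, I) = -4 + I³
x(A, n) = 2*n
O(M, W) = 0 (O(M, W) = 2*(-2 + 2) = 2*0 = 0)
G(a) = 2*a*(137 + a) (G(a) = (137 + a)*(2*a) = 2*a*(137 + a))
-G(O(16, k(0, (0 - 4)*6))) = -2*0*(137 + 0) = -2*0*137 = -1*0 = 0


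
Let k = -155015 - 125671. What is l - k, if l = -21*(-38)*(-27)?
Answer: 259140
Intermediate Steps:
k = -280686
l = -21546 (l = 798*(-27) = -21546)
l - k = -21546 - 1*(-280686) = -21546 + 280686 = 259140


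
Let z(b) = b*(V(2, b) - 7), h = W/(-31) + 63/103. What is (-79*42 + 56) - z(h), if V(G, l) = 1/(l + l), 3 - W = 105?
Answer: -20659899/6386 ≈ -3235.2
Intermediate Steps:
W = -102 (W = 3 - 1*105 = 3 - 105 = -102)
V(G, l) = 1/(2*l)
h = 12459/3193 (h = -102/(-31) + 63/103 = -102*(-1/31) + 63*(1/103) = 102/31 + 63/103 = 12459/3193 ≈ 3.9020)
z(b) = b*(-7 + 1/(2*b)) (z(b) = b*(1/(2*b) - 7) = b*(-7 + 1/(2*b)))
(-79*42 + 56) - z(h) = (-79*42 + 56) - (½ - 7*12459/3193) = (-3318 + 56) - (½ - 87213/3193) = -3262 - 1*(-171233/6386) = -3262 + 171233/6386 = -20659899/6386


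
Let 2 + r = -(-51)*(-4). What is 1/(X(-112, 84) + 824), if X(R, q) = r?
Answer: 1/618 ≈ 0.0016181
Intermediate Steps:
r = -206 (r = -2 - (-51)*(-4) = -2 - 17*12 = -2 - 204 = -206)
X(R, q) = -206
1/(X(-112, 84) + 824) = 1/(-206 + 824) = 1/618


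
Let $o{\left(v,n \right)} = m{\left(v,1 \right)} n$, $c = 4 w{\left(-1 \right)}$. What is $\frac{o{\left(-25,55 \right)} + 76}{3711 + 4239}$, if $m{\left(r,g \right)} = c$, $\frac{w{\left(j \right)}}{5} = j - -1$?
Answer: $\frac{38}{3975} \approx 0.0095598$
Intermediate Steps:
$w{\left(j \right)} = 5 + 5 j$ ($w{\left(j \right)} = 5 \left(j - -1\right) = 5 \left(j + 1\right) = 5 \left(1 + j\right) = 5 + 5 j$)
$c = 0$ ($c = 4 \left(5 + 5 \left(-1\right)\right) = 4 \left(5 - 5\right) = 4 \cdot 0 = 0$)
$m{\left(r,g \right)} = 0$
$o{\left(v,n \right)} = 0$ ($o{\left(v,n \right)} = 0 n = 0$)
$\frac{o{\left(-25,55 \right)} + 76}{3711 + 4239} = \frac{0 + 76}{3711 + 4239} = \frac{76}{7950} = 76 \cdot \frac{1}{7950} = \frac{38}{3975}$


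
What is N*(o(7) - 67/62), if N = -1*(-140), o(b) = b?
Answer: 25690/31 ≈ 828.71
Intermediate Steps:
N = 140
N*(o(7) - 67/62) = 140*(7 - 67/62) = 140*(367/62) = 25690/31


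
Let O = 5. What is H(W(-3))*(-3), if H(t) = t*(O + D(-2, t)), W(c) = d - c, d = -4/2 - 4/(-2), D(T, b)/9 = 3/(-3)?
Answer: 36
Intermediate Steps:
D(T, b) = -9 (D(T, b) = 9*(3/(-3)) = 9*(3*(-⅓)) = 9*(-1) = -9)
d = 0 (d = -4*½ - 4*(-½) = -2 + 2 = 0)
W(c) = -c (W(c) = 0 - c = -c)
H(t) = -4*t (H(t) = t*(5 - 9) = t*(-4) = -4*t)
H(W(-3))*(-3) = -(-4)*(-3)*(-3) = -4*3*(-3) = -12*(-3) = 36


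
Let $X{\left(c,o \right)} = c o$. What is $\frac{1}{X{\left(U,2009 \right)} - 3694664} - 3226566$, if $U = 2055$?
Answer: $- \frac{1399784354345}{433831} \approx -3.2266 \cdot 10^{6}$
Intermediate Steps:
$\frac{1}{X{\left(U,2009 \right)} - 3694664} - 3226566 = \frac{1}{2055 \cdot 2009 - 3694664} - 3226566 = \frac{1}{4128495 - 3694664} - 3226566 = \frac{1}{433831} - 3226566 = - \frac{1399784354345}{433831}$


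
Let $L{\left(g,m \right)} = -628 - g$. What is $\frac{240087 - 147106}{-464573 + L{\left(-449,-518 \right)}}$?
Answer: $- \frac{92981}{464752} \approx -0.20007$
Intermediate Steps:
$\frac{240087 - 147106}{-464573 + L{\left(-449,-518 \right)}} = \frac{240087 - 147106}{-464573 - 179} = \frac{92981}{-464573 + \left(-628 + 449\right)} = \frac{92981}{-464573 - 179} = \frac{92981}{-464752} = 92981 \left(- \frac{1}{464752}\right) = - \frac{92981}{464752}$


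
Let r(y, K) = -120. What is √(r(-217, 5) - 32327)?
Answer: I*√32447 ≈ 180.13*I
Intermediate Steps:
√(r(-217, 5) - 32327) = √(-120 - 32327) = √(-32447) = I*√32447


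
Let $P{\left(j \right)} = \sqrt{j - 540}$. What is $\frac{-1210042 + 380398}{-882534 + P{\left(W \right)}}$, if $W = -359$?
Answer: $\frac{732189037896}{778866262055} + \frac{829644 i \sqrt{899}}{778866262055} \approx 0.94007 + 3.1938 \cdot 10^{-5} i$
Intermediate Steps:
$P{\left(j \right)} = \sqrt{-540 + j}$
$\frac{-1210042 + 380398}{-882534 + P{\left(W \right)}} = \frac{-1210042 + 380398}{-882534 + \sqrt{-540 - 359}} = - \frac{829644}{-882534 + \sqrt{-899}} = - \frac{829644}{-882534 + i \sqrt{899}}$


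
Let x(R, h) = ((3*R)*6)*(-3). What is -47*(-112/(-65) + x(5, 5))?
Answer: 819586/65 ≈ 12609.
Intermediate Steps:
x(R, h) = -54*R (x(R, h) = (18*R)*(-3) = -54*R)
-47*(-112/(-65) + x(5, 5)) = -47*(-112/(-65) - 54*5) = -47*(-112*(-1/65) - 270) = -47*(112/65 - 270) = -47*(-17438/65) = 819586/65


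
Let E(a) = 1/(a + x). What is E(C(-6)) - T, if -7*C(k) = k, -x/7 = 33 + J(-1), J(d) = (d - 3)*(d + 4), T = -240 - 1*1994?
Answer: 2285375/1023 ≈ 2234.0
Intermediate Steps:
T = -2234 (T = -240 - 1994 = -2234)
J(d) = (-3 + d)*(4 + d)
x = -147 (x = -7*(33 + (-12 - 1 + (-1)²)) = -7*(33 + (-12 - 1 + 1)) = -7*(33 - 12) = -7*21 = -147)
C(k) = -k/7
E(a) = 1/(-147 + a) (E(a) = 1/(a - 147) = 1/(-147 + a))
E(C(-6)) - T = 1/(-147 - ⅐*(-6)) - 1*(-2234) = 1/(-147 + 6/7) + 2234 = 1/(-1023/7) + 2234 = -7/1023 + 2234 = 2285375/1023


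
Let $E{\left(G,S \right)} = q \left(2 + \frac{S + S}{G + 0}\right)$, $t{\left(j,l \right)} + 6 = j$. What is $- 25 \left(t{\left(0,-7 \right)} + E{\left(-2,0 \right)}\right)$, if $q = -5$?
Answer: $400$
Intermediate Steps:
$t{\left(j,l \right)} = -6 + j$
$E{\left(G,S \right)} = -10 - \frac{10 S}{G}$ ($E{\left(G,S \right)} = - 5 \left(2 + \frac{S + S}{G + 0}\right) = - 5 \left(2 + \frac{2 S}{G}\right) = -10 - \frac{10 S}{G}$)
$- 25 \left(t{\left(0,-7 \right)} + E{\left(-2,0 \right)}\right) = - 25 \left(\left(-6 + 0\right) - \left(10 + \frac{0}{-2}\right)\right) = - 25 \left(-6 - \left(10 + 0 \left(- \frac{1}{2}\right)\right)\right) = - 25 \left(-6 + \left(-10 + 0\right)\right) = - 25 \left(-6 - 10\right) = \left(-25\right) \left(-16\right) = 400$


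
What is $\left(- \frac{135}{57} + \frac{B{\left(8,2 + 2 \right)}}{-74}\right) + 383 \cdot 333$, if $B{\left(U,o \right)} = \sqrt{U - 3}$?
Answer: $\frac{2423196}{19} - \frac{\sqrt{5}}{74} \approx 1.2754 \cdot 10^{5}$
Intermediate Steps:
$B{\left(U,o \right)} = \sqrt{-3 + U}$
$\left(- \frac{135}{57} + \frac{B{\left(8,2 + 2 \right)}}{-74}\right) + 383 \cdot 333 = \left(- \frac{135}{57} + \frac{\sqrt{-3 + 8}}{-74}\right) + 383 \cdot 333 = \left(\left(-135\right) \frac{1}{57} + \sqrt{5} \left(- \frac{1}{74}\right)\right) + 127539 = \left(- \frac{45}{19} - \frac{\sqrt{5}}{74}\right) + 127539 = \frac{2423196}{19} - \frac{\sqrt{5}}{74}$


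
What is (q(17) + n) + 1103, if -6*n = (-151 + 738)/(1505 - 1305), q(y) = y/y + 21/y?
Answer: 22536821/20400 ≈ 1104.7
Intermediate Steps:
q(y) = 1 + 21/y
n = -587/1200 (n = -(-151 + 738)/(6*(1505 - 1305)) = -587/(6*200) = -⅙*587/200 = -587/1200 ≈ -0.48917)
(q(17) + n) + 1103 = ((21 + 17)/17 - 587/1200) + 1103 = ((1/17)*38 - 587/1200) + 1103 = (38/17 - 587/1200) + 1103 = 35621/20400 + 1103 = 22536821/20400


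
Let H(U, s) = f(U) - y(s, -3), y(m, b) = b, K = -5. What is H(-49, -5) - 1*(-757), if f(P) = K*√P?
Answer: 760 - 35*I ≈ 760.0 - 35.0*I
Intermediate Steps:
f(P) = -5*√P
H(U, s) = 3 - 5*√U (H(U, s) = -5*√U - 1*(-3) = -5*√U + 3 = 3 - 5*√U)
H(-49, -5) - 1*(-757) = (3 - 35*I) - 1*(-757) = (3 - 35*I) + 757 = 760 - 35*I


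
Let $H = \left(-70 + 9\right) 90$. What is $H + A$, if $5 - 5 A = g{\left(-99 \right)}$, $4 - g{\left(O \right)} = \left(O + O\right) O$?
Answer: $- \frac{7847}{5} \approx -1569.4$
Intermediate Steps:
$g{\left(O \right)} = 4 - 2 O^{2}$ ($g{\left(O \right)} = 4 - \left(O + O\right) O = 4 - 2 O O = 4 - 2 O^{2}$)
$A = \frac{19603}{5}$ ($A = 1 - \frac{4 - 2 \left(-99\right)^{2}}{5} = 1 - \frac{4 - 19602}{5} = 1 - - \frac{19598}{5} = 1 + \frac{19598}{5} = \frac{19603}{5} \approx 3920.6$)
$H = -5490$ ($H = \left(-61\right) 90 = -5490$)
$H + A = -5490 + \frac{19603}{5} = - \frac{7847}{5}$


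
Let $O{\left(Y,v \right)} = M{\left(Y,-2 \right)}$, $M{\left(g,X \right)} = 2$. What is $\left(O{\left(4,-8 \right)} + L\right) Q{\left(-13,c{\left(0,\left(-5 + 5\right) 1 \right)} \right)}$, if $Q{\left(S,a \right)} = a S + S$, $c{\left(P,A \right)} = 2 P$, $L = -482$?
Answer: $6240$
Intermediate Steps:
$O{\left(Y,v \right)} = 2$
$Q{\left(S,a \right)} = S + S a$ ($Q{\left(S,a \right)} = S a + S = S + S a$)
$\left(O{\left(4,-8 \right)} + L\right) Q{\left(-13,c{\left(0,\left(-5 + 5\right) 1 \right)} \right)} = \left(2 - 482\right) \left(- 13 \left(1 + 2 \cdot 0\right)\right) = - 480 \left(- 13 \left(1 + 0\right)\right) = - 480 \left(\left(-13\right) 1\right) = \left(-480\right) \left(-13\right) = 6240$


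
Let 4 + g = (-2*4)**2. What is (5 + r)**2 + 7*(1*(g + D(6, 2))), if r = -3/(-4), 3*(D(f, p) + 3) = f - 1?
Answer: 21299/48 ≈ 443.73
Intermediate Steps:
D(f, p) = -10/3 + f/3 (D(f, p) = -3 + (f - 1)/3 = -3 + (-1 + f)/3 = -3 + (-1/3 + f/3) = -10/3 + f/3)
r = 3/4 (r = -3*(-1/4) = 3/4 ≈ 0.75000)
g = 60 (g = -4 + (-2*4)**2 = -4 + (-8)**2 = -4 + 64 = 60)
(5 + r)**2 + 7*(1*(g + D(6, 2))) = (5 + 3/4)**2 + 7*(1*(60 + (-10/3 + (1/3)*6))) = (23/4)**2 + 7*(1*(60 + (-10/3 + 2))) = 529/16 + 7*(1*(60 - 4/3)) = 529/16 + 7*(1*(176/3)) = 529/16 + 7*(176/3) = 529/16 + 1232/3 = 21299/48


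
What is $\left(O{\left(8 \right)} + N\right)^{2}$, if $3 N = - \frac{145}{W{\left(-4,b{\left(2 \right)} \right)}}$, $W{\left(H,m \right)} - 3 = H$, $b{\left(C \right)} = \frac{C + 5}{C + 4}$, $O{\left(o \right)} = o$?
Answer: $\frac{28561}{9} \approx 3173.4$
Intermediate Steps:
$b{\left(C \right)} = \frac{5 + C}{4 + C}$
$W{\left(H,m \right)} = 3 + H$
$N = \frac{145}{3}$ ($N = \frac{\left(-145\right) \frac{1}{3 - 4}}{3} = \frac{\left(-145\right) \frac{1}{-1}}{3} = \frac{\left(-145\right) \left(-1\right)}{3} = \frac{1}{3} \cdot 145 = \frac{145}{3} \approx 48.333$)
$\left(O{\left(8 \right)} + N\right)^{2} = \left(8 + \frac{145}{3}\right)^{2} = \left(\frac{169}{3}\right)^{2} = \frac{28561}{9}$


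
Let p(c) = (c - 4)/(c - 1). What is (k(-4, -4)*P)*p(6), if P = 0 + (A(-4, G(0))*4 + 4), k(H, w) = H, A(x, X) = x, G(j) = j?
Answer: 96/5 ≈ 19.200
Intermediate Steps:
p(c) = (-4 + c)/(-1 + c)
P = -12 (P = 0 + (-4*4 + 4) = 0 + (-16 + 4) = 0 - 12 = -12)
(k(-4, -4)*P)*p(6) = (-4*(-12))*((-4 + 6)/(-1 + 6)) = 48*(2/5) = 48*((⅕)*2) = 48*(⅖) = 96/5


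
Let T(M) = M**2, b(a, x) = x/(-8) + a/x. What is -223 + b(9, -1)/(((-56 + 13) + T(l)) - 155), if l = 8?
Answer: -238985/1072 ≈ -222.93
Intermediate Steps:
b(a, x) = -x/8 + a/x (b(a, x) = x*(-1/8) + a/x = -x/8 + a/x)
-223 + b(9, -1)/(((-56 + 13) + T(l)) - 155) = -223 + (-1/8*(-1) + 9/(-1))/(((-56 + 13) + 8**2) - 155) = -223 + (1/8 + 9*(-1))/((-43 + 64) - 155) = -223 + (1/8 - 9)/(21 - 155) = -223 - 71/8/(-134) = -223 - 71/8*(-1/134) = -223 + 71/1072 = -238985/1072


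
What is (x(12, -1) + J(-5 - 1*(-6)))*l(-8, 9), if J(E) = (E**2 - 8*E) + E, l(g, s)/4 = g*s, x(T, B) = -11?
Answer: 4896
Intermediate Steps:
l(g, s) = 4*g*s (l(g, s) = 4*(g*s) = 4*g*s)
J(E) = E**2 - 7*E
(x(12, -1) + J(-5 - 1*(-6)))*l(-8, 9) = (-11 + (-5 - 1*(-6))*(-7 + (-5 - 1*(-6))))*(4*(-8)*9) = (-11 + (-5 + 6)*(-7 + (-5 + 6)))*(-288) = (-11 + 1*(-7 + 1))*(-288) = (-11 + 1*(-6))*(-288) = (-11 - 6)*(-288) = -17*(-288) = 4896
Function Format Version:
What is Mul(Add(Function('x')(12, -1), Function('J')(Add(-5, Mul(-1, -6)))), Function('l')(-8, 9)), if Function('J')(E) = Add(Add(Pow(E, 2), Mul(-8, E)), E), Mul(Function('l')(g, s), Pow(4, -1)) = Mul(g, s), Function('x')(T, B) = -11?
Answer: 4896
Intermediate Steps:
Function('l')(g, s) = Mul(4, g, s) (Function('l')(g, s) = Mul(4, Mul(g, s)) = Mul(4, g, s))
Function('J')(E) = Add(Pow(E, 2), Mul(-7, E))
Mul(Add(Function('x')(12, -1), Function('J')(Add(-5, Mul(-1, -6)))), Function('l')(-8, 9)) = Mul(Add(-11, Mul(Add(-5, Mul(-1, -6)), Add(-7, Add(-5, Mul(-1, -6))))), Mul(4, -8, 9)) = Mul(Add(-11, Mul(Add(-5, 6), Add(-7, Add(-5, 6)))), -288) = Mul(Add(-11, Mul(1, Add(-7, 1))), -288) = Mul(Add(-11, Mul(1, -6)), -288) = Mul(Add(-11, -6), -288) = Mul(-17, -288) = 4896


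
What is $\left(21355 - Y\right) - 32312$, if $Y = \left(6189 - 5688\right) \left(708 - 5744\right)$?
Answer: $2512079$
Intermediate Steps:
$Y = -2523036$ ($Y = 501 \left(-5036\right) = -2523036$)
$\left(21355 - Y\right) - 32312 = \left(21355 - -2523036\right) - 32312 = \left(21355 + 2523036\right) - 32312 = 2544391 - 32312 = 2512079$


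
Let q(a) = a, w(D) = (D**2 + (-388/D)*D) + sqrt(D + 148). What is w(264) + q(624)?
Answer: 69932 + 2*sqrt(103) ≈ 69952.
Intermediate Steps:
w(D) = -388 + D**2 + sqrt(148 + D) (w(D) = (D**2 - 388) + sqrt(148 + D) = (-388 + D**2) + sqrt(148 + D) = -388 + D**2 + sqrt(148 + D))
w(264) + q(624) = (-388 + 264**2 + sqrt(148 + 264)) + 624 = (-388 + 69696 + sqrt(412)) + 624 = (-388 + 69696 + 2*sqrt(103)) + 624 = (69308 + 2*sqrt(103)) + 624 = 69932 + 2*sqrt(103)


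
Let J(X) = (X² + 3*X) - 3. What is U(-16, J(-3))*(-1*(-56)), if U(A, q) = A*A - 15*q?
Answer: 16856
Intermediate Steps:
J(X) = -3 + X² + 3*X
U(A, q) = A² - 15*q
U(-16, J(-3))*(-1*(-56)) = ((-16)² - 15*(-3 + (-3)² + 3*(-3)))*(-1*(-56)) = (256 - 15*(-3 + 9 - 9))*56 = (256 - 15*(-3))*56 = (256 + 45)*56 = 301*56 = 16856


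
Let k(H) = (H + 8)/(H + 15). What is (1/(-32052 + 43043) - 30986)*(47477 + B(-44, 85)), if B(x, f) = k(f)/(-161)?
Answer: -10412902606584795/7078204 ≈ -1.4711e+9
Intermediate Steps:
k(H) = (8 + H)/(15 + H)
B(x, f) = -(8 + f)/(161*(15 + f)) (B(x, f) = ((8 + f)/(15 + f))/(-161) = ((8 + f)/(15 + f))*(-1/161) = -(8 + f)/(161*(15 + f)))
(1/(-32052 + 43043) - 30986)*(47477 + B(-44, 85)) = (1/(-32052 + 43043) - 30986)*(47477 + (-8 - 1*85)/(161*(15 + 85))) = (1/10991 - 30986)*(47477 + (1/161)*(-8 - 85)/100) = (1/10991 - 30986)*(47477 + (1/161)*(1/100)*(-93)) = -340567125*(47477 - 93/16100)/10991 = -340567125/10991*764379607/16100 = -10412902606584795/7078204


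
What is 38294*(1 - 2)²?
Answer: 38294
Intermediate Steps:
38294*(1 - 2)² = 38294*(-1)² = 38294*1 = 38294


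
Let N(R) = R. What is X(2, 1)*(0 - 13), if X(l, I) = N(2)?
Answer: -26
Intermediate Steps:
X(l, I) = 2
X(2, 1)*(0 - 13) = 2*(0 - 13) = 2*(-13) = -26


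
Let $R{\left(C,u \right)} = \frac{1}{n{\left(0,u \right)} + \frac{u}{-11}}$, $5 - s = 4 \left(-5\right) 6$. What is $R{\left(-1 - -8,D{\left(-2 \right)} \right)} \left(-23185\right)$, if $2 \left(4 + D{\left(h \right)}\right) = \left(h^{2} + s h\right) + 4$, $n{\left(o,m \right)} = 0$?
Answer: $- \frac{51007}{25} \approx -2040.3$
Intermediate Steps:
$s = 125$ ($s = 5 - 4 \left(-5\right) 6 = 5 - \left(-20\right) 6 = 5 - -120 = 5 + 120 = 125$)
$D{\left(h \right)} = -2 + \frac{h^{2}}{2} + \frac{125 h}{2}$ ($D{\left(h \right)} = -4 + \frac{\left(h^{2} + 125 h\right) + 4}{2} = -4 + \frac{4 + h^{2} + 125 h}{2} = -4 + \left(2 + \frac{h^{2}}{2} + \frac{125 h}{2}\right) = -2 + \frac{h^{2}}{2} + \frac{125 h}{2}$)
$R{\left(C,u \right)} = - \frac{11}{u}$ ($R{\left(C,u \right)} = \frac{1}{0 + \frac{u}{-11}} = \frac{1}{0 + u \left(- \frac{1}{11}\right)} = \frac{1}{0 - \frac{u}{11}} = \frac{1}{\left(- \frac{1}{11}\right) u} = - \frac{11}{u}$)
$R{\left(-1 - -8,D{\left(-2 \right)} \right)} \left(-23185\right) = - \frac{11}{-2 + \frac{\left(-2\right)^{2}}{2} + \frac{125}{2} \left(-2\right)} \left(-23185\right) = - \frac{11}{-2 + \frac{1}{2} \cdot 4 - 125} \left(-23185\right) = - \frac{11}{-2 + 2 - 125} \left(-23185\right) = - \frac{11}{-125} \left(-23185\right) = \left(-11\right) \left(- \frac{1}{125}\right) \left(-23185\right) = \frac{11}{125} \left(-23185\right) = - \frac{51007}{25}$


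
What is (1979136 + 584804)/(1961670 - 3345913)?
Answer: -2563940/1384243 ≈ -1.8522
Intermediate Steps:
(1979136 + 584804)/(1961670 - 3345913) = 2563940/(-1384243) = 2563940*(-1/1384243) = -2563940/1384243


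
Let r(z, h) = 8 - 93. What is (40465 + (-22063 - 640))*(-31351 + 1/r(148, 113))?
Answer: -47332817032/85 ≈ -5.5686e+8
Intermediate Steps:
r(z, h) = -85
(40465 + (-22063 - 640))*(-31351 + 1/r(148, 113)) = (40465 + (-22063 - 640))*(-31351 + 1/(-85)) = (40465 - 22703)*(-31351 - 1/85) = 17762*(-2664836/85) = -47332817032/85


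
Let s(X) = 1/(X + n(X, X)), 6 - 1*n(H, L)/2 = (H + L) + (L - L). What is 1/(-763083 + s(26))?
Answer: -66/50363479 ≈ -1.3105e-6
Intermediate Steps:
n(H, L) = 12 - 2*H - 2*L (n(H, L) = 12 - 2*((H + L) + (L - L)) = 12 - 2*((H + L) + 0) = 12 - 2*(H + L) = 12 + (-2*H - 2*L) = 12 - 2*H - 2*L)
s(X) = 1/(12 - 3*X) (s(X) = 1/(X + (12 - 2*X - 2*X)) = 1/(X + (12 - 4*X)) = 1/(12 - 3*X))
1/(-763083 + s(26)) = 1/(-763083 - 1/(-12 + 3*26)) = 1/(-763083 - 1/(-12 + 78)) = 1/(-763083 - 1/66) = 1/(-50363479/66) = -66/50363479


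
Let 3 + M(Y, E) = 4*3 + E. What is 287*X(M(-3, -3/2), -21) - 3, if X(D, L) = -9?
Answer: -2586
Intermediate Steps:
M(Y, E) = 9 + E (M(Y, E) = -3 + (4*3 + E) = -3 + (12 + E) = 9 + E)
287*X(M(-3, -3/2), -21) - 3 = 287*(-9) - 3 = -2583 - 3 = -2586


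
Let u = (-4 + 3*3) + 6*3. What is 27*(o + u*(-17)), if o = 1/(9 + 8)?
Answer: -179442/17 ≈ -10555.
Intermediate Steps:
o = 1/17 ≈ 0.058824
u = 23 (u = (-4 + 9) + 18 = 5 + 18 = 23)
27*(o + u*(-17)) = 27*(1/17 + 23*(-17)) = 27*(1/17 - 391) = 27*(-6646/17) = -179442/17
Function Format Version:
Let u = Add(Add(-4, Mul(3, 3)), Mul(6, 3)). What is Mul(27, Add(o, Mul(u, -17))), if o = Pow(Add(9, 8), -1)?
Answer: Rational(-179442, 17) ≈ -10555.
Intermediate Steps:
o = Rational(1, 17) (o = Pow(17, -1) = Rational(1, 17) ≈ 0.058824)
u = 23 (u = Add(Add(-4, 9), 18) = Add(5, 18) = 23)
Mul(27, Add(o, Mul(u, -17))) = Mul(27, Add(Rational(1, 17), Mul(23, -17))) = Mul(27, Add(Rational(1, 17), -391)) = Mul(27, Rational(-6646, 17)) = Rational(-179442, 17)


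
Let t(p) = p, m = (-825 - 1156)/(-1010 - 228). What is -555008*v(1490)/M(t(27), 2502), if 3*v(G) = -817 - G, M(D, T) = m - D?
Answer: -528379826176/31445 ≈ -1.6803e+7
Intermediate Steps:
m = 1981/1238 (m = -1981/(-1238) = -1981*(-1/1238) = 1981/1238 ≈ 1.6002)
M(D, T) = 1981/1238 - D
v(G) = -817/3 - G/3 (v(G) = (-817 - G)/3 = -817/3 - G/3)
-555008*v(1490)/M(t(27), 2502) = -555008*(-817/3 - ⅓*1490)/(1981/1238 - 1*27) = -555008*(-817/3 - 1490/3)/(1981/1238 - 27) = -555008/((-31445/1238/(-769))) = -555008/((-31445/1238*(-1/769))) = -555008/31445/952022 = -555008*952022/31445 = -528379826176/31445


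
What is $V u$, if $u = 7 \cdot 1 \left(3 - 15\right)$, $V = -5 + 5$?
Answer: $0$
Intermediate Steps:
$V = 0$
$u = -84$ ($u = 7 \left(-12\right) = -84$)
$V u = 0 \left(-84\right) = 0$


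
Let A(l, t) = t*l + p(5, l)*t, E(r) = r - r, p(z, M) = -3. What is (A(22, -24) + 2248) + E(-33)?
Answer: 1792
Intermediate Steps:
E(r) = 0
A(l, t) = -3*t + l*t (A(l, t) = t*l - 3*t = l*t - 3*t = -3*t + l*t)
(A(22, -24) + 2248) + E(-33) = (-24*(-3 + 22) + 2248) + 0 = (-24*19 + 2248) + 0 = (-456 + 2248) + 0 = 1792 + 0 = 1792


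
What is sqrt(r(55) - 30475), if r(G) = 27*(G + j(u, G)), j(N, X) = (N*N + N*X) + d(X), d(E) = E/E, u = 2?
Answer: I*sqrt(25885) ≈ 160.89*I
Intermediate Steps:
d(E) = 1
j(N, X) = 1 + N**2 + N*X (j(N, X) = (N*N + N*X) + 1 = (N**2 + N*X) + 1 = 1 + N**2 + N*X)
r(G) = 135 + 81*G (r(G) = 27*(G + (1 + 2**2 + 2*G)) = 27*(G + (1 + 4 + 2*G)) = 27*(G + (5 + 2*G)) = 27*(5 + 3*G) = 135 + 81*G)
sqrt(r(55) - 30475) = sqrt((135 + 81*55) - 30475) = sqrt((135 + 4455) - 30475) = sqrt(4590 - 30475) = sqrt(-25885) = I*sqrt(25885)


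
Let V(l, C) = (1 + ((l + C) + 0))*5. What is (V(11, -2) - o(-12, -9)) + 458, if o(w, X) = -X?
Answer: 499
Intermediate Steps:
V(l, C) = 5 + 5*C + 5*l (V(l, C) = (1 + ((C + l) + 0))*5 = (1 + (C + l))*5 = (1 + C + l)*5 = 5 + 5*C + 5*l)
(V(11, -2) - o(-12, -9)) + 458 = ((5 + 5*(-2) + 5*11) - (-1)*(-9)) + 458 = ((5 - 10 + 55) - 1*9) + 458 = (50 - 9) + 458 = 41 + 458 = 499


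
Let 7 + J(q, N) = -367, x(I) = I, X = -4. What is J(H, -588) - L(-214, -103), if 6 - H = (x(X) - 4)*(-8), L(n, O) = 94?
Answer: -468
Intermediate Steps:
H = -58 (H = 6 - (-4 - 4)*(-8) = 6 - (-8)*(-8) = 6 - 1*64 = 6 - 64 = -58)
J(q, N) = -374 (J(q, N) = -7 - 367 = -374)
J(H, -588) - L(-214, -103) = -374 - 1*94 = -374 - 94 = -468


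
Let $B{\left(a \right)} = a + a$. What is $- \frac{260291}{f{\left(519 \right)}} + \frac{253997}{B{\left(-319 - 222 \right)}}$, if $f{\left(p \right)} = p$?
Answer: $- \frac{413459305}{561558} \approx -736.27$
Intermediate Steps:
$B{\left(a \right)} = 2 a$
$- \frac{260291}{f{\left(519 \right)}} + \frac{253997}{B{\left(-319 - 222 \right)}} = - \frac{260291}{519} + \frac{253997}{2 \left(-319 - 222\right)} = \left(-260291\right) \frac{1}{519} + \frac{253997}{2 \left(-541\right)} = - \frac{260291}{519} + \frac{253997}{-1082} = - \frac{260291}{519} + 253997 \left(- \frac{1}{1082}\right) = - \frac{260291}{519} - \frac{253997}{1082} = - \frac{413459305}{561558}$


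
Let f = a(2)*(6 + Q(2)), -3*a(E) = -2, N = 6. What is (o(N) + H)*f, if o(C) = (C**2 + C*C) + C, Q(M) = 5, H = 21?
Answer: 726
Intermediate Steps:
a(E) = 2/3 (a(E) = -1/3*(-2) = 2/3)
f = 22/3 (f = 2*(6 + 5)/3 = (2/3)*11 = 22/3 ≈ 7.3333)
o(C) = C + 2*C**2 (o(C) = (C**2 + C**2) + C = 2*C**2 + C = C + 2*C**2)
(o(N) + H)*f = (6*(1 + 2*6) + 21)*(22/3) = (6*(1 + 12) + 21)*(22/3) = (6*13 + 21)*(22/3) = (78 + 21)*(22/3) = 99*(22/3) = 726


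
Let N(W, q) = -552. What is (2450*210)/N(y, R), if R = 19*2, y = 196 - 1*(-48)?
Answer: -42875/46 ≈ -932.07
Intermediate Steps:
y = 244 (y = 196 + 48 = 244)
R = 38
(2450*210)/N(y, R) = (2450*210)/(-552) = 514500*(-1/552) = -42875/46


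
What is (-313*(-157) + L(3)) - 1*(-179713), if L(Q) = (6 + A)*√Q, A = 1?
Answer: 228854 + 7*√3 ≈ 2.2887e+5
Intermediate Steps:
L(Q) = 7*√Q (L(Q) = (6 + 1)*√Q = 7*√Q)
(-313*(-157) + L(3)) - 1*(-179713) = (-313*(-157) + 7*√3) - 1*(-179713) = (49141 + 7*√3) + 179713 = 228854 + 7*√3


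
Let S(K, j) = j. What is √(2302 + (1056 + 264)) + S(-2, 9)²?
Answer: 81 + √3622 ≈ 141.18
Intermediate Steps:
√(2302 + (1056 + 264)) + S(-2, 9)² = √(2302 + (1056 + 264)) + 9² = √(2302 + 1320) + 81 = √3622 + 81 = 81 + √3622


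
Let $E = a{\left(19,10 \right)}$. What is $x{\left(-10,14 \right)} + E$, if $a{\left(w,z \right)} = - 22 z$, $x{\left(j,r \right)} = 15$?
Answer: $-205$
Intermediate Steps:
$E = -220$ ($E = \left(-22\right) 10 = -220$)
$x{\left(-10,14 \right)} + E = 15 - 220 = -205$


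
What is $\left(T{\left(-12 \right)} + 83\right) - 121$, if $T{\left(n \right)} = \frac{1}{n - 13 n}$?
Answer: $- \frac{5471}{144} \approx -37.993$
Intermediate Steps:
$T{\left(n \right)} = - \frac{1}{12 n}$ ($T{\left(n \right)} = \frac{1}{\left(-12\right) n} = - \frac{1}{12 n}$)
$\left(T{\left(-12 \right)} + 83\right) - 121 = \left(- \frac{1}{12 \left(-12\right)} + 83\right) - 121 = \left(\left(- \frac{1}{12}\right) \left(- \frac{1}{12}\right) + 83\right) - 121 = \left(\frac{1}{144} + 83\right) - 121 = \frac{11953}{144} - 121 = - \frac{5471}{144}$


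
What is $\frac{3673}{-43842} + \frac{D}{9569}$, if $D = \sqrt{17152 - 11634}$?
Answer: $- \frac{3673}{43842} + \frac{\sqrt{5518}}{9569} \approx -0.076015$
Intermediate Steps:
$D = \sqrt{5518} \approx 74.283$
$\frac{3673}{-43842} + \frac{D}{9569} = \frac{3673}{-43842} + \frac{\sqrt{5518}}{9569} = 3673 \left(- \frac{1}{43842}\right) + \sqrt{5518} \cdot \frac{1}{9569} = - \frac{3673}{43842} + \frac{\sqrt{5518}}{9569}$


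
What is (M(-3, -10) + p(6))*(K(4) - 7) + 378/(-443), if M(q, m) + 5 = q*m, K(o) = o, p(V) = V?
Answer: -41577/443 ≈ -93.853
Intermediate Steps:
M(q, m) = -5 + m*q (M(q, m) = -5 + q*m = -5 + m*q)
(M(-3, -10) + p(6))*(K(4) - 7) + 378/(-443) = ((-5 - 10*(-3)) + 6)*(4 - 7) + 378/(-443) = ((-5 + 30) + 6)*(-3) + 378*(-1/443) = (25 + 6)*(-3) - 378/443 = 31*(-3) - 378/443 = -93 - 378/443 = -41577/443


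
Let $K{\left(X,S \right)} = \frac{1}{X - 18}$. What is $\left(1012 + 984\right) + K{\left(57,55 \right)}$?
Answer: $\frac{77845}{39} \approx 1996.0$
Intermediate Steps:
$K{\left(X,S \right)} = \frac{1}{-18 + X}$
$\left(1012 + 984\right) + K{\left(57,55 \right)} = \left(1012 + 984\right) + \frac{1}{-18 + 57} = 1996 + \frac{1}{39} = \frac{77845}{39}$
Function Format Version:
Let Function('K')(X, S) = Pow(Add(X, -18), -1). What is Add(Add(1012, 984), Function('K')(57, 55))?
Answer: Rational(77845, 39) ≈ 1996.0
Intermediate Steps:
Function('K')(X, S) = Pow(Add(-18, X), -1)
Add(Add(1012, 984), Function('K')(57, 55)) = Add(Add(1012, 984), Pow(Add(-18, 57), -1)) = Add(1996, Pow(39, -1)) = Add(1996, Rational(1, 39)) = Rational(77845, 39)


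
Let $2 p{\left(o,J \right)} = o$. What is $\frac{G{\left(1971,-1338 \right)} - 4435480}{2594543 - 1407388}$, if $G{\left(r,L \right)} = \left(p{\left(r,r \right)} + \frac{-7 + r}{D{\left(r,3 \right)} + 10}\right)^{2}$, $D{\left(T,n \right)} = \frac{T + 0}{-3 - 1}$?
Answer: $- \frac{51789088657599}{17706469059820} \approx -2.9249$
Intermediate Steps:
$D{\left(T,n \right)} = - \frac{T}{4}$ ($D{\left(T,n \right)} = \frac{T}{-4} = T \left(- \frac{1}{4}\right) = - \frac{T}{4}$)
$p{\left(o,J \right)} = \frac{o}{2}$
$G{\left(r,L \right)} = \left(\frac{r}{2} + \frac{-7 + r}{10 - \frac{r}{4}}\right)^{2}$ ($G{\left(r,L \right)} = \left(\frac{r}{2} + \frac{-7 + r}{- \frac{r}{4} + 10}\right)^{2} = \left(\frac{r}{2} + \frac{-7 + r}{10 - \frac{r}{4}}\right)^{2}$)
$\frac{G{\left(1971,-1338 \right)} - 4435480}{2594543 - 1407388} = \frac{\frac{\left(-56 - 1971^{2} + 48 \cdot 1971\right)^{2}}{4 \left(-40 + 1971\right)^{2}} - 4435480}{2594543 - 1407388} = \frac{\frac{\left(-56 - 3884841 + 94608\right)^{2}}{4 \cdot 3728761} - 4435480}{1187155} = \left(\frac{1}{4} \cdot \frac{1}{3728761} \left(-56 - 3884841 + 94608\right)^{2} - 4435480\right) \frac{1}{1187155} = \left(\frac{1}{4} \cdot \frac{1}{3728761} \left(-3790289\right)^{2} - 4435480\right) \frac{1}{1187155} = \left(\frac{1}{4} \cdot \frac{1}{3728761} \cdot 14366290703521 - 4435480\right) \frac{1}{1187155} = \left(\frac{14366290703521}{14915044} - 4435480\right) \frac{1}{1187155} = \left(- \frac{51789088657599}{14915044}\right) \frac{1}{1187155} = - \frac{51789088657599}{17706469059820}$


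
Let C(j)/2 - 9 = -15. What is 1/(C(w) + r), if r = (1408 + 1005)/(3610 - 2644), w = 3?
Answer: -966/9179 ≈ -0.10524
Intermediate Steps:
C(j) = -12 (C(j) = 18 + 2*(-15) = 18 - 30 = -12)
r = 2413/966 ≈ 2.4979
1/(C(w) + r) = 1/(-12 + 2413/966) = 1/(-9179/966) = -966/9179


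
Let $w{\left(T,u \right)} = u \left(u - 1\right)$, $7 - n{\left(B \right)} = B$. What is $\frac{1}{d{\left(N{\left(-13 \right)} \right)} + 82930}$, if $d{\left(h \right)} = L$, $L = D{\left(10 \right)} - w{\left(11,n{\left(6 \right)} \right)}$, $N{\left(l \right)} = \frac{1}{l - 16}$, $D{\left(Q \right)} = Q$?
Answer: $\frac{1}{82940} \approx 1.2057 \cdot 10^{-5}$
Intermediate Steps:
$n{\left(B \right)} = 7 - B$
$N{\left(l \right)} = \frac{1}{-16 + l}$
$w{\left(T,u \right)} = u \left(-1 + u\right)$
$L = 10$ ($L = 10 - \left(7 - 6\right) \left(-1 + \left(7 - 6\right)\right) = 10 - 1 \left(-1 + 1\right) = 10 - 1 \cdot 0 = 10 - 0 = 10 + 0 = 10$)
$d{\left(h \right)} = 10$
$\frac{1}{d{\left(N{\left(-13 \right)} \right)} + 82930} = \frac{1}{10 + 82930} = \frac{1}{82940}$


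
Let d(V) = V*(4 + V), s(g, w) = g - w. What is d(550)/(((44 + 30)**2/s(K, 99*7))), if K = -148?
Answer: -64063175/1369 ≈ -46796.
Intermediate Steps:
d(550)/(((44 + 30)**2/s(K, 99*7))) = (550*(4 + 550))/(((44 + 30)**2/(-148 - 99*7))) = (550*554)/((74**2/(-148 - 1*693))) = 304700/((5476/(-148 - 693))) = 304700/((5476/(-841))) = 304700/((5476*(-1/841))) = 304700/(-5476/841) = 304700*(-841/5476) = -64063175/1369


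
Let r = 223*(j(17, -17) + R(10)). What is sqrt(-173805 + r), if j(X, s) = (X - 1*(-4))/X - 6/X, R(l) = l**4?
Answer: 2*sqrt(148574305)/17 ≈ 1434.0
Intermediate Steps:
j(X, s) = -6/X + (4 + X)/X (j(X, s) = (X + 4)/X - 6/X = (4 + X)/X - 6/X = -6/X + (4 + X)/X)
r = 37913345/17 (r = 223*((-2 + 17)/17 + 10**4) = 223*((1/17)*15 + 10000) = 223*(15/17 + 10000) = 223*(170015/17) = 37913345/17 ≈ 2.2302e+6)
sqrt(-173805 + r) = sqrt(-173805 + 37913345/17) = sqrt(34958660/17) = 2*sqrt(148574305)/17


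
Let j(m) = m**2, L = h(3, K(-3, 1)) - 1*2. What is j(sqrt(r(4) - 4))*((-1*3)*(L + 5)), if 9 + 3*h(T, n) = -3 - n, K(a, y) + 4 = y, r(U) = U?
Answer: 0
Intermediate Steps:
K(a, y) = -4 + y
h(T, n) = -4 - n/3 (h(T, n) = -3 + (-3 - n)/3 = -3 + (-1 - n/3) = -4 - n/3)
L = -5 (L = (-4 - (-4 + 1)/3) - 1*2 = (-4 - 1/3*(-3)) - 2 = (-4 + 1) - 2 = -3 - 2 = -5)
j(sqrt(r(4) - 4))*((-1*3)*(L + 5)) = (sqrt(4 - 4))**2*((-1*3)*(-5 + 5)) = (sqrt(0))**2*(-3*0) = 0**2*0 = 0*0 = 0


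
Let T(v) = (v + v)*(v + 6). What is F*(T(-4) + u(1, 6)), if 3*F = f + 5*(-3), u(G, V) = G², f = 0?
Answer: 75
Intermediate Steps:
F = -5 (F = (0 + 5*(-3))/3 = (0 - 15)/3 = (⅓)*(-15) = -5)
T(v) = 2*v*(6 + v) (T(v) = (2*v)*(6 + v) = 2*v*(6 + v))
F*(T(-4) + u(1, 6)) = -5*(2*(-4)*(6 - 4) + 1²) = -5*(2*(-4)*2 + 1) = -5*(-16 + 1) = -5*(-15) = 75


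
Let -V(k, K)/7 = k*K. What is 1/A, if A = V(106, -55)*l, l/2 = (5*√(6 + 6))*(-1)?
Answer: -√3/2448600 ≈ -7.0736e-7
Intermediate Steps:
V(k, K) = -7*K*k (V(k, K) = -7*k*K = -7*K*k)
l = -20*√3 (l = 2*((5*√(6 + 6))*(-1)) = 2*((5*√12)*(-1)) = 2*((5*(2*√3))*(-1)) = 2*((10*√3)*(-1)) = 2*(-10*√3) = -20*√3 ≈ -34.641)
A = -816200*√3 (A = (-7*(-55)*106)*(-20*√3) = 40810*(-20*√3) = -816200*√3 ≈ -1.4137e+6)
1/A = 1/(-816200*√3) = -√3/2448600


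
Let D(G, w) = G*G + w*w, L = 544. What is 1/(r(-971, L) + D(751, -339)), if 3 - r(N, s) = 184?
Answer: 1/678741 ≈ 1.4733e-6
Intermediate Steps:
r(N, s) = -181 (r(N, s) = 3 - 1*184 = 3 - 184 = -181)
D(G, w) = G² + w²
1/(r(-971, L) + D(751, -339)) = 1/(-181 + (751² + (-339)²)) = 1/(-181 + (564001 + 114921)) = 1/(-181 + 678922) = 1/678741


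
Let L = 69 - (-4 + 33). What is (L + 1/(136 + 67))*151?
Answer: 1226271/203 ≈ 6040.7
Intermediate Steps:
L = 40 (L = 69 - 1*29 = 69 - 29 = 40)
(L + 1/(136 + 67))*151 = (40 + 1/(136 + 67))*151 = (40 + 1/203)*151 = (8121/203)*151 = 1226271/203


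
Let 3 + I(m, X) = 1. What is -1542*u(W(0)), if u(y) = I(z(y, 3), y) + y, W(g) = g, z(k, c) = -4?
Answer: 3084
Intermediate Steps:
I(m, X) = -2 (I(m, X) = -3 + 1 = -2)
u(y) = -2 + y
-1542*u(W(0)) = -1542*(-2 + 0) = -1542*(-2) = 3084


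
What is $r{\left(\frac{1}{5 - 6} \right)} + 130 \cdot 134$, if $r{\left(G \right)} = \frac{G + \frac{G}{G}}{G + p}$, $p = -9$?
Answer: $17420$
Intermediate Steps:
$r{\left(G \right)} = \frac{1 + G}{-9 + G}$ ($r{\left(G \right)} = \frac{G + \frac{G}{G}}{G - 9} = \frac{G + 1}{-9 + G} = \frac{1 + G}{-9 + G}$)
$r{\left(\frac{1}{5 - 6} \right)} + 130 \cdot 134 = \frac{1 + \frac{1}{5 - 6}}{-9 + \frac{1}{5 - 6}} + 130 \cdot 134 = \frac{1 + \frac{1}{-1}}{-9 + \frac{1}{-1}} + 17420 = \frac{1 - 1}{-9 - 1} + 17420 = \frac{1}{-10} \cdot 0 + 17420 = \left(- \frac{1}{10}\right) 0 + 17420 = 0 + 17420 = 17420$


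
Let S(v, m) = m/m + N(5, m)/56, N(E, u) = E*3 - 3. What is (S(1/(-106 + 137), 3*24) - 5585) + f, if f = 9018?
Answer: 48079/14 ≈ 3434.2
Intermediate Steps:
N(E, u) = -3 + 3*E (N(E, u) = 3*E - 3 = -3 + 3*E)
S(v, m) = 17/14 (S(v, m) = m/m + (-3 + 3*5)/56 = 1 + (-3 + 15)*(1/56) = 1 + 12*(1/56) = 1 + 3/14 = 17/14)
(S(1/(-106 + 137), 3*24) - 5585) + f = (17/14 - 5585) + 9018 = -78173/14 + 9018 = 48079/14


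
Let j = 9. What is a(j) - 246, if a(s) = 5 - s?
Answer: -250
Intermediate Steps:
a(j) - 246 = (5 - 1*9) - 246 = (5 - 9) - 246 = -4 - 246 = -250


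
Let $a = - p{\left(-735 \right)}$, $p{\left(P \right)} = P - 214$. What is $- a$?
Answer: $-949$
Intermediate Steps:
$p{\left(P \right)} = -214 + P$ ($p{\left(P \right)} = P - 214 = -214 + P$)
$a = 949$ ($a = - (-214 - 735) = \left(-1\right) \left(-949\right) = 949$)
$- a = \left(-1\right) 949 = -949$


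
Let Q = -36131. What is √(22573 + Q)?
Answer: I*√13558 ≈ 116.44*I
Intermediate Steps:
√(22573 + Q) = √(22573 - 36131) = √(-13558) = I*√13558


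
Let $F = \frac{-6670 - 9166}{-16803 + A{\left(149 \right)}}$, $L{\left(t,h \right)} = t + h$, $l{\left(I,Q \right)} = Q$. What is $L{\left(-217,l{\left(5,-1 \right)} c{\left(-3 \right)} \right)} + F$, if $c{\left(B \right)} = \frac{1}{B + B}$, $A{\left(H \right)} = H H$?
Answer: $- \frac{3558907}{16194} \approx -219.77$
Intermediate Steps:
$A{\left(H \right)} = H^{2}$
$c{\left(B \right)} = \frac{1}{2 B}$
$L{\left(t,h \right)} = h + t$
$F = - \frac{7918}{2699}$ ($F = \frac{-6670 - 9166}{-16803 + 149^{2}} = - \frac{15836}{-16803 + 22201} = - \frac{15836}{5398} = \left(-15836\right) \frac{1}{5398} = - \frac{7918}{2699} \approx -2.9337$)
$L{\left(-217,l{\left(5,-1 \right)} c{\left(-3 \right)} \right)} + F = \left(- \frac{1}{2 \left(-3\right)} - 217\right) - \frac{7918}{2699} = \left(- \frac{-1}{2 \cdot 3} - 217\right) - \frac{7918}{2699} = \left(\left(-1\right) \left(- \frac{1}{6}\right) - 217\right) - \frac{7918}{2699} = \left(\frac{1}{6} - 217\right) - \frac{7918}{2699} = - \frac{1301}{6} - \frac{7918}{2699} = - \frac{3558907}{16194}$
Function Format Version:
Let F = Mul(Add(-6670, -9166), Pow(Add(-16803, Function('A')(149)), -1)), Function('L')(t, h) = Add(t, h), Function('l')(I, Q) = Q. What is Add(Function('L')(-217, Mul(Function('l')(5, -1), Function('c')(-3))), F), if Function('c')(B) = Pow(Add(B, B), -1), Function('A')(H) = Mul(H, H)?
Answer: Rational(-3558907, 16194) ≈ -219.77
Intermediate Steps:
Function('A')(H) = Pow(H, 2)
Function('c')(B) = Mul(Rational(1, 2), Pow(B, -1)) (Function('c')(B) = Pow(Mul(2, B), -1) = Mul(Rational(1, 2), Pow(B, -1)))
Function('L')(t, h) = Add(h, t)
F = Rational(-7918, 2699) (F = Mul(Add(-6670, -9166), Pow(Add(-16803, Pow(149, 2)), -1)) = Mul(-15836, Pow(Add(-16803, 22201), -1)) = Mul(-15836, Pow(5398, -1)) = Mul(-15836, Rational(1, 5398)) = Rational(-7918, 2699) ≈ -2.9337)
Add(Function('L')(-217, Mul(Function('l')(5, -1), Function('c')(-3))), F) = Add(Add(Mul(-1, Mul(Rational(1, 2), Pow(-3, -1))), -217), Rational(-7918, 2699)) = Add(Add(Mul(-1, Mul(Rational(1, 2), Rational(-1, 3))), -217), Rational(-7918, 2699)) = Add(Add(Mul(-1, Rational(-1, 6)), -217), Rational(-7918, 2699)) = Add(Add(Rational(1, 6), -217), Rational(-7918, 2699)) = Add(Rational(-1301, 6), Rational(-7918, 2699)) = Rational(-3558907, 16194)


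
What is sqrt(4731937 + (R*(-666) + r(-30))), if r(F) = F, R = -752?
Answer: sqrt(5232739) ≈ 2287.5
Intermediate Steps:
sqrt(4731937 + (R*(-666) + r(-30))) = sqrt(4731937 + (-752*(-666) - 30)) = sqrt(4731937 + (500832 - 30)) = sqrt(4731937 + 500802) = sqrt(5232739)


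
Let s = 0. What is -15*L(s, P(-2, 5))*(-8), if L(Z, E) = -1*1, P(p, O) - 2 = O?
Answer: -120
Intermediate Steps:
P(p, O) = 2 + O
L(Z, E) = -1
-15*L(s, P(-2, 5))*(-8) = -15*(-1)*(-8) = 15*(-8) = -120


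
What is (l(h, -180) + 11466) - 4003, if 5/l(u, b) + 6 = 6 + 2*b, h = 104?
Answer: 537335/72 ≈ 7463.0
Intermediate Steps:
l(u, b) = 5/(2*b) (l(u, b) = 5/(-6 + (6 + 2*b)) = 5/((2*b)) = 5*(1/(2*b)) = 5/(2*b))
(l(h, -180) + 11466) - 4003 = ((5/2)/(-180) + 11466) - 4003 = ((5/2)*(-1/180) + 11466) - 4003 = (-1/72 + 11466) - 4003 = 825551/72 - 4003 = 537335/72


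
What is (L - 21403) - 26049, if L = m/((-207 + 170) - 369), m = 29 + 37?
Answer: -9632789/203 ≈ -47452.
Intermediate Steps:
m = 66
L = -33/203 (L = 66/((-207 + 170) - 369) = 66/(-37 - 369) = 66/(-406) = 66*(-1/406) = -33/203 ≈ -0.16256)
(L - 21403) - 26049 = (-33/203 - 21403) - 26049 = -4344842/203 - 26049 = -9632789/203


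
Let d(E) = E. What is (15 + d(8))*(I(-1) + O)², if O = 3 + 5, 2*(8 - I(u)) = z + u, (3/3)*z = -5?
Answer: 8303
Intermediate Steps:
z = -5
I(u) = 21/2 - u/2 (I(u) = 8 - (-5 + u)/2 = 8 + (5/2 - u/2) = 21/2 - u/2)
O = 8
(15 + d(8))*(I(-1) + O)² = (15 + 8)*((21/2 - ½*(-1)) + 8)² = 23*((21/2 + ½) + 8)² = 23*(11 + 8)² = 23*19² = 23*361 = 8303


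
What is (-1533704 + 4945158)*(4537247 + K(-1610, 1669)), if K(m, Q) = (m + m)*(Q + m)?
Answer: 14830501396218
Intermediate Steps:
K(m, Q) = 2*m*(Q + m) (K(m, Q) = (2*m)*(Q + m) = 2*m*(Q + m))
(-1533704 + 4945158)*(4537247 + K(-1610, 1669)) = (-1533704 + 4945158)*(4537247 + 2*(-1610)*(1669 - 1610)) = 3411454*(4537247 + 2*(-1610)*59) = 3411454*(4537247 - 189980) = 3411454*4347267 = 14830501396218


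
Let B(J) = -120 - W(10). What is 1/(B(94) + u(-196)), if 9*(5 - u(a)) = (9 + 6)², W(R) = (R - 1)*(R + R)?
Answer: -1/320 ≈ -0.0031250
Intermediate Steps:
W(R) = 2*R*(-1 + R) (W(R) = (-1 + R)*(2*R) = 2*R*(-1 + R))
B(J) = -300 (B(J) = -120 - 2*10*(-1 + 10) = -120 - 2*10*9 = -120 - 1*180 = -120 - 180 = -300)
u(a) = -20 (u(a) = 5 - (9 + 6)²/9 = 5 - ⅑*15² = 5 - ⅑*225 = 5 - 25 = -20)
1/(B(94) + u(-196)) = 1/(-300 - 20) = 1/(-320) = -1/320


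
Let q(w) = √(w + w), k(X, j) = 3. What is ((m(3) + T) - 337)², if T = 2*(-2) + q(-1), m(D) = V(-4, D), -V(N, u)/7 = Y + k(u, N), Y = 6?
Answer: (404 - I*√2)² ≈ 1.6321e+5 - 1143.0*I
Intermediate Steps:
q(w) = √2*√w (q(w) = √(2*w) = √2*√w)
V(N, u) = -63 (V(N, u) = -7*(6 + 3) = -7*9 = -63)
m(D) = -63
T = -4 + I*√2 (T = 2*(-2) + √2*√(-1) = -4 + √2*I = -4 + I*√2 ≈ -4.0 + 1.4142*I)
((m(3) + T) - 337)² = ((-63 + (-4 + I*√2)) - 337)² = ((-67 + I*√2) - 337)² = (-404 + I*√2)²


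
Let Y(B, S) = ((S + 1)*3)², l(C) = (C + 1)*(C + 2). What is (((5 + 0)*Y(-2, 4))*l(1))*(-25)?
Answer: -168750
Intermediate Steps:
l(C) = (1 + C)*(2 + C)
Y(B, S) = (3 + 3*S)² (Y(B, S) = ((1 + S)*3)² = (3 + 3*S)²)
(((5 + 0)*Y(-2, 4))*l(1))*(-25) = (((5 + 0)*(9*(1 + 4)²))*(2 + 1² + 3*1))*(-25) = ((5*(9*5²))*(2 + 1 + 3))*(-25) = ((5*(9*25))*6)*(-25) = ((5*225)*6)*(-25) = (1125*6)*(-25) = 6750*(-25) = -168750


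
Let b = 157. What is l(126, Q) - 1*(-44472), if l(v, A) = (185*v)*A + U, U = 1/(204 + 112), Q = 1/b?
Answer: 2213710981/49612 ≈ 44621.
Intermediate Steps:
Q = 1/157 ≈ 0.0063694
U = 1/316 ≈ 0.0031646
l(v, A) = 1/316 + 185*A*v (l(v, A) = (185*v)*A + 1/316 = 185*A*v + 1/316 = 1/316 + 185*A*v)
l(126, Q) - 1*(-44472) = (1/316 + 185*(1/157)*126) - 1*(-44472) = (1/316 + 23310/157) + 44472 = 7366117/49612 + 44472 = 2213710981/49612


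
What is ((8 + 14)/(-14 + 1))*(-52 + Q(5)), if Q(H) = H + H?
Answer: 924/13 ≈ 71.077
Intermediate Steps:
Q(H) = 2*H
((8 + 14)/(-14 + 1))*(-52 + Q(5)) = ((8 + 14)/(-14 + 1))*(-52 + 2*5) = (22/(-13))*(-52 + 10) = (22*(-1/13))*(-42) = -22/13*(-42) = 924/13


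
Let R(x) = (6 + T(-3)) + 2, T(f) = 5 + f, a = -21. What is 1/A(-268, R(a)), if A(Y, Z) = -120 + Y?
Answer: -1/388 ≈ -0.0025773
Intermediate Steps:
R(x) = 10 (R(x) = (6 + (5 - 3)) + 2 = (6 + 2) + 2 = 8 + 2 = 10)
1/A(-268, R(a)) = 1/(-120 - 268) = 1/(-388) = -1/388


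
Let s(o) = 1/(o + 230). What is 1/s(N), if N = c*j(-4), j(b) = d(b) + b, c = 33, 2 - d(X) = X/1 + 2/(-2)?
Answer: 329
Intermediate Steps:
d(X) = 3 - X (d(X) = 2 - (X/1 + 2/(-2)) = 2 - (X*1 + 2*(-½)) = 2 - (X - 1) = 2 - (-1 + X) = 2 + (1 - X) = 3 - X)
j(b) = 3 (j(b) = (3 - b) + b = 3)
N = 99 (N = 33*3 = 99)
s(o) = 1/(230 + o)
1/s(N) = 1/(1/(230 + 99)) = 1/(1/329) = 329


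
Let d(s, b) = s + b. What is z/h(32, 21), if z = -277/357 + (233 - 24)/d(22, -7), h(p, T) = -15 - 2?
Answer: -23486/30345 ≈ -0.77397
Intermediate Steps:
h(p, T) = -17
d(s, b) = b + s
z = 23486/1785 (z = -277/357 + (233 - 24)/(-7 + 22) = -277*1/357 + 209/15 = -277/357 + 209*(1/15) = -277/357 + 209/15 = 23486/1785 ≈ 13.157)
z/h(32, 21) = (23486/1785)/(-17) = (23486/1785)*(-1/17) = -23486/30345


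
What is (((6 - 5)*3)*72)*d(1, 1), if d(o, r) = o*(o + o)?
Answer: 432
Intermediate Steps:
d(o, r) = 2*o² (d(o, r) = o*(2*o) = 2*o²)
(((6 - 5)*3)*72)*d(1, 1) = (((6 - 5)*3)*72)*(2*1²) = ((1*3)*72)*(2*1) = (3*72)*2 = 216*2 = 432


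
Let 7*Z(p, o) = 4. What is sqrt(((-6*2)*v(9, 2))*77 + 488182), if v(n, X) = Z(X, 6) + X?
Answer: sqrt(485806) ≈ 697.00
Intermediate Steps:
Z(p, o) = 4/7 (Z(p, o) = (1/7)*4 = 4/7)
v(n, X) = 4/7 + X
sqrt(((-6*2)*v(9, 2))*77 + 488182) = sqrt(((-6*2)*(4/7 + 2))*77 + 488182) = sqrt(-12*18/7*77 + 488182) = sqrt(-216/7*77 + 488182) = sqrt(-2376 + 488182) = sqrt(485806)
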